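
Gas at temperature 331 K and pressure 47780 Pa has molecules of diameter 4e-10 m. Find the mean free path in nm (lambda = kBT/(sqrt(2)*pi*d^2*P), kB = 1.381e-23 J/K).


Mean free path: lambda = kB*T / (sqrt(2) * pi * d^2 * P)
lambda = 1.381e-23 * 331 / (sqrt(2) * pi * (4e-10)^2 * 47780)
lambda = 1.34583e-07 m
lambda = 134.58 nm

134.58


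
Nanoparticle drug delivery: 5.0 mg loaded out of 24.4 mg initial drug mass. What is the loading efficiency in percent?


Drug loading efficiency = (drug loaded / drug initial) * 100
DLE = 5.0 / 24.4 * 100
DLE = 0.2049 * 100
DLE = 20.49%

20.49


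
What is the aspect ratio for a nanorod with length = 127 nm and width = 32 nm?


Aspect ratio AR = length / diameter
AR = 127 / 32
AR = 3.97

3.97


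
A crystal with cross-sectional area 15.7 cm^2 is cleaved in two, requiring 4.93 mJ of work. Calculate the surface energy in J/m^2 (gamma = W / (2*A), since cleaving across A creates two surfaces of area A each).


Convert: A = 15.7 cm^2 = 0.00157 m^2, W = 4.93 mJ = 0.00493 J
Cleaving exposes two faces of area A, so total new surface = 2*A and gamma = W / (2*A)
gamma = 0.00493 / (2 * 0.00157)
gamma = 1.57 J/m^2

1.57


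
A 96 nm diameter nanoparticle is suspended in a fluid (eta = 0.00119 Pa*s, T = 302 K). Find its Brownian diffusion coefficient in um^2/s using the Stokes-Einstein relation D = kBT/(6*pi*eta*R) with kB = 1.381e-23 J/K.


Radius R = 96/2 = 48 nm = 4.8e-08 m
D = kB*T / (6*pi*eta*R)
D = 1.381e-23 * 302 / (6 * pi * 0.00119 * 4.8e-08)
D = 3.87357e-12 m^2/s = 3.874 um^2/s

3.874


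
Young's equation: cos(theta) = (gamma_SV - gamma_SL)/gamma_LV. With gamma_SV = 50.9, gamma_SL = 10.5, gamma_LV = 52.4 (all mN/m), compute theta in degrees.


cos(theta) = (gamma_SV - gamma_SL) / gamma_LV
cos(theta) = (50.9 - 10.5) / 52.4
cos(theta) = 0.770992
theta = arccos(0.770992) = 39.56 degrees

39.56


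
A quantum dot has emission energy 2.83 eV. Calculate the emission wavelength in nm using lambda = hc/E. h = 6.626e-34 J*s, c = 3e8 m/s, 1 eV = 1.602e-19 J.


Convert energy: E = 2.83 eV = 2.83 * 1.602e-19 = 4.53366e-19 J
lambda = h*c / E = 6.626e-34 * 3e8 / 4.53366e-19
lambda = 4.38454e-07 m = 438.5 nm

438.5


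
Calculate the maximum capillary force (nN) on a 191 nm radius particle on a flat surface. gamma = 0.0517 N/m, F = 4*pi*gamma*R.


Convert radius: R = 191 nm = 1.91e-07 m
F = 4 * pi * gamma * R
F = 4 * pi * 0.0517 * 1.91e-07
F = 1.24089e-07 N = 124.0891 nN

124.0891


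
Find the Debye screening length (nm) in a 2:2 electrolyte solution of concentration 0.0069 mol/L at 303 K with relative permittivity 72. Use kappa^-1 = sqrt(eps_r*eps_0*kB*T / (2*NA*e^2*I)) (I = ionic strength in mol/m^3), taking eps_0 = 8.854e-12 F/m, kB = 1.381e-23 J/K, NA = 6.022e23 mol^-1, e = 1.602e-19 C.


Ionic strength I = 0.0069 * 2^2 * 1000 = 27.6 mol/m^3
kappa^-1 = sqrt(72 * 8.854e-12 * 1.381e-23 * 303 / (2 * 6.022e23 * (1.602e-19)^2 * 27.6))
kappa^-1 = 1.768 nm

1.768


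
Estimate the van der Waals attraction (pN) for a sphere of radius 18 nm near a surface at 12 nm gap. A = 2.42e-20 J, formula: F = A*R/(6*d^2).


Convert to SI: R = 18 nm = 1.8e-08 m, d = 12 nm = 1.2e-08 m
F = A * R / (6 * d^2)
F = 2.42e-20 * 1.8e-08 / (6 * (1.2e-08)^2)
F = 5.04167e-13 N = 0.504 pN

0.504


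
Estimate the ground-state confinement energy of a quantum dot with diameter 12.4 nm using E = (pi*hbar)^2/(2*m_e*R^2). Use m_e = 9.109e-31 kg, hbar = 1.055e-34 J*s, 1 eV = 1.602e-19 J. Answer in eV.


Radius R = 12.4/2 = 6.2 nm = 6.2e-09 m
E = (pi * 1.055e-34)^2 / (2 * 9.109e-31 * (6.2e-09)^2)
E(J) = 1.56863e-21
E = E(J) / 1.602e-19 = 0.0098 eV

0.0098


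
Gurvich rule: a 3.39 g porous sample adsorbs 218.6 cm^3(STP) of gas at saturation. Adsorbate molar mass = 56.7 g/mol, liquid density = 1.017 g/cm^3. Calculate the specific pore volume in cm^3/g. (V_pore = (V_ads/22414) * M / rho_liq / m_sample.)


Moles adsorbed n = V_ads / 22414 = 218.6 / 22414 = 9.752833e-03 mol
Liquid volume V_liq = n * M / rho_liq = 9.752833e-03 * 56.7 / 1.017 = 0.54374 cm^3
Specific pore volume V_pore = V_liq / m_sample = 0.54374 / 3.39
V_pore = 0.1604 cm^3/g

0.1604


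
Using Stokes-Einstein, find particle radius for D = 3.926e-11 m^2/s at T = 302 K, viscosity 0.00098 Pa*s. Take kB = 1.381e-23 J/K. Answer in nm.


Stokes-Einstein: R = kB*T / (6*pi*eta*D)
R = 1.381e-23 * 302 / (6 * pi * 0.00098 * 3.926e-11)
R = 5.75073e-09 m = 5.75 nm

5.75


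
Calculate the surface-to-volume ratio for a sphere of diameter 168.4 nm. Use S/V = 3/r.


Radius r = 168.4/2 = 84.2 nm
S/V = 3 / r = 3 / 84.2
S/V = 0.0356 nm^-1

0.0356


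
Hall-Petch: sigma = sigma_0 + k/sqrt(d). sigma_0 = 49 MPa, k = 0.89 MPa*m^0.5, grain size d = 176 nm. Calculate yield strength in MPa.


d = 176 nm = 1.76e-07 m
sqrt(d) = 0.0004195235
Hall-Petch contribution = k / sqrt(d) = 0.89 / 0.0004195235 = 2121.5 MPa
sigma = sigma_0 + k/sqrt(d) = 49 + 2121.5 = 2170.5 MPa

2170.5


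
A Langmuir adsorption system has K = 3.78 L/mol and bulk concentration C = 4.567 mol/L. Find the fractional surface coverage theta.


Langmuir isotherm: theta = K*C / (1 + K*C)
K*C = 3.78 * 4.567 = 17.26326
theta = 17.26326 / (1 + 17.26326) = 17.26326 / 18.26326
theta = 0.9452

0.9452


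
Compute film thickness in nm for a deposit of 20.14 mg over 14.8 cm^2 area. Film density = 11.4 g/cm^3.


Convert: m = 20.14 mg = 2.0140e-05 kg, A = 14.8 cm^2 = 1.4800e-03 m^2, rho = 11.4 g/cm^3 = 11400 kg/m^3
t = m / (A * rho)
t = 2.0140e-05 / (1.4800e-03 * 11400)
t = 1.1937e-06 m = 1193.7 nm

1193.7


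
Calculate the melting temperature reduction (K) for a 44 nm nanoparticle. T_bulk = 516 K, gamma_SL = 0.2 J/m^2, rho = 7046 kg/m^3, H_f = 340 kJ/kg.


Radius R = 44/2 = 22 nm = 2.2e-08 m
Convert H_f = 340 kJ/kg = 340000 J/kg
dT = 2 * gamma_SL * T_bulk / (rho * H_f * R)
dT = 2 * 0.2 * 516 / (7046 * 340000 * 2.2e-08)
dT = 3.9 K

3.9


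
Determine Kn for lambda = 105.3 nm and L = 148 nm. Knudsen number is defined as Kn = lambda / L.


Knudsen number Kn = lambda / L
Kn = 105.3 / 148
Kn = 0.7115

0.7115


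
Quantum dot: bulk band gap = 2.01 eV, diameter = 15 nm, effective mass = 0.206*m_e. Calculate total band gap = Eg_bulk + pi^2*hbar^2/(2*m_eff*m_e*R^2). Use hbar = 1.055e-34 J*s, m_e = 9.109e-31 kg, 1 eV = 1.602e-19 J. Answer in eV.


Radius R = 15/2 nm = 7.5e-09 m
Confinement energy dE = pi^2 * hbar^2 / (2 * m_eff * m_e * R^2)
dE = pi^2 * (1.055e-34)^2 / (2 * 0.206 * 9.109e-31 * (7.5e-09)^2) J, divided by 1.602e-19 J/eV
dE = 0.0325 eV
Total band gap = E_g(bulk) + dE = 2.01 + 0.0325 = 2.0425 eV

2.0425


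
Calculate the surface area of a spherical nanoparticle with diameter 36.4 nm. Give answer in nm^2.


Radius r = 36.4/2 = 18.2 nm
Surface area SA = 4 * pi * r^2
SA = 4 * pi * (18.2)^2
SA = 4162.48 nm^2

4162.48


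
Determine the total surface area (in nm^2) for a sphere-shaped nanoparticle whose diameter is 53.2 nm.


Radius r = 53.2/2 = 26.6 nm
Surface area SA = 4 * pi * r^2
SA = 4 * pi * (26.6)^2
SA = 8891.46 nm^2

8891.46


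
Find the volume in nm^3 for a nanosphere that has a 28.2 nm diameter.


Radius r = 28.2/2 = 14.1 nm
Volume V = (4/3) * pi * r^3
V = (4/3) * pi * (14.1)^3
V = 11742.1 nm^3

11742.1


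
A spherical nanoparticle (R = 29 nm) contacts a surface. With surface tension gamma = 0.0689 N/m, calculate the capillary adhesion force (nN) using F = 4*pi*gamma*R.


Convert radius: R = 29 nm = 2.9e-08 m
F = 4 * pi * gamma * R
F = 4 * pi * 0.0689 * 2.9e-08
F = 2.51089e-08 N = 25.1089 nN

25.1089


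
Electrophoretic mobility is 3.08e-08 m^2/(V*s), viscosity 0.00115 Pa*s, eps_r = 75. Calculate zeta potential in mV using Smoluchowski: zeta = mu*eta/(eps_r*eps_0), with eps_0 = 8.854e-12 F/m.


Smoluchowski equation: zeta = mu * eta / (eps_r * eps_0)
zeta = 3.08e-08 * 0.00115 / (75 * 8.854e-12)
zeta = 0.053339 V = 53.34 mV

53.34


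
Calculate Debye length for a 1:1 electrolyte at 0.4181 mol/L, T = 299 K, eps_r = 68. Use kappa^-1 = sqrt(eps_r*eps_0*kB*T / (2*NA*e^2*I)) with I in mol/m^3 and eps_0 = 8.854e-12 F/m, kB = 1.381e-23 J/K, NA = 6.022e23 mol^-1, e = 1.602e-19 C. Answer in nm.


Ionic strength I = 0.4181 * 1^2 * 1000 = 418.1 mol/m^3
kappa^-1 = sqrt(68 * 8.854e-12 * 1.381e-23 * 299 / (2 * 6.022e23 * (1.602e-19)^2 * 418.1))
kappa^-1 = 0.439 nm

0.439


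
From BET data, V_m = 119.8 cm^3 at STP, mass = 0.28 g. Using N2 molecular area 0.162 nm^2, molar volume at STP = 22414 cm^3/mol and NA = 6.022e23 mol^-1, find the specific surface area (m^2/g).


Number of moles in monolayer = V_m / 22414 = 119.8 / 22414 = 0.00534487
Number of molecules = moles * NA = 0.00534487 * 6.022e23
SA = molecules * sigma / mass
SA = (119.8 / 22414) * 6.022e23 * 0.162e-18 / 0.28
SA = 1862.2 m^2/g

1862.2


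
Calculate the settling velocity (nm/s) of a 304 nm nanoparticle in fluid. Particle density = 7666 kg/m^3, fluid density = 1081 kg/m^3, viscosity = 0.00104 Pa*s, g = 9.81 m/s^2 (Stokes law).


Radius R = 304/2 nm = 1.52e-07 m
Density difference = 7666 - 1081 = 6585 kg/m^3
v = 2 * R^2 * (rho_p - rho_f) * g / (9 * eta)
v = 2 * (1.52e-07)^2 * 6585 * 9.81 / (9 * 0.00104)
v = 3.18909e-07 m/s = 318.9085 nm/s

318.9085


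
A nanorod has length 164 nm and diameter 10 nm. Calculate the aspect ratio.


Aspect ratio AR = length / diameter
AR = 164 / 10
AR = 16.4

16.4


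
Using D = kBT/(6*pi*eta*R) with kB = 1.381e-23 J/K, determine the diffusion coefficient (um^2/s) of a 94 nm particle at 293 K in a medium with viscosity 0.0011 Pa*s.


Radius R = 94/2 = 47 nm = 4.7e-08 m
D = kB*T / (6*pi*eta*R)
D = 1.381e-23 * 293 / (6 * pi * 0.0011 * 4.7e-08)
D = 4.15212e-12 m^2/s = 4.152 um^2/s

4.152


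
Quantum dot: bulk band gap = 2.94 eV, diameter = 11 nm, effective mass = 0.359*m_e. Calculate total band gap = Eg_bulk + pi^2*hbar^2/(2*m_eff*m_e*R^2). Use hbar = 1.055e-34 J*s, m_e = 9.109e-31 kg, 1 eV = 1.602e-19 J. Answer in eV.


Radius R = 11/2 nm = 5.5e-09 m
Confinement energy dE = pi^2 * hbar^2 / (2 * m_eff * m_e * R^2)
dE = pi^2 * (1.055e-34)^2 / (2 * 0.359 * 9.109e-31 * (5.5e-09)^2) J, divided by 1.602e-19 J/eV
dE = 0.0347 eV
Total band gap = E_g(bulk) + dE = 2.94 + 0.0347 = 2.9747 eV

2.9747


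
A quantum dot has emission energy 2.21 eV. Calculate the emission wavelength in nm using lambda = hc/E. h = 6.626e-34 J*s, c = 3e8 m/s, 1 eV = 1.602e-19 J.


Convert energy: E = 2.21 eV = 2.21 * 1.602e-19 = 3.54042e-19 J
lambda = h*c / E = 6.626e-34 * 3e8 / 3.54042e-19
lambda = 5.61459e-07 m = 561.5 nm

561.5


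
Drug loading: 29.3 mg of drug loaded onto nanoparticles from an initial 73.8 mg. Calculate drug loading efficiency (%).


Drug loading efficiency = (drug loaded / drug initial) * 100
DLE = 29.3 / 73.8 * 100
DLE = 0.397 * 100
DLE = 39.7%

39.7


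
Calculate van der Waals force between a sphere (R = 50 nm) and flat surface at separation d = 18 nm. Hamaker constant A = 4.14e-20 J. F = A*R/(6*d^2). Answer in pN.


Convert to SI: R = 50 nm = 5e-08 m, d = 18 nm = 1.8e-08 m
F = A * R / (6 * d^2)
F = 4.14e-20 * 5e-08 / (6 * (1.8e-08)^2)
F = 1.06481e-12 N = 1.065 pN

1.065


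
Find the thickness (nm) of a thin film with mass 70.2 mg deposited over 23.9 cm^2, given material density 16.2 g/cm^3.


Convert: m = 70.2 mg = 7.0200e-05 kg, A = 23.9 cm^2 = 2.3900e-03 m^2, rho = 16.2 g/cm^3 = 16200 kg/m^3
t = m / (A * rho)
t = 7.0200e-05 / (2.3900e-03 * 16200)
t = 1.8131e-06 m = 1813.1 nm

1813.1


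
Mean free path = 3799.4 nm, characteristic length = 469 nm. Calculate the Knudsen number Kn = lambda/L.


Knudsen number Kn = lambda / L
Kn = 3799.4 / 469
Kn = 8.1011

8.1011


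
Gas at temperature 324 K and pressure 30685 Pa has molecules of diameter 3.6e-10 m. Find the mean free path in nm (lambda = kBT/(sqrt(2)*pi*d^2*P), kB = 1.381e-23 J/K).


Mean free path: lambda = kB*T / (sqrt(2) * pi * d^2 * P)
lambda = 1.381e-23 * 324 / (sqrt(2) * pi * (3.6e-10)^2 * 30685)
lambda = 2.53246e-07 m
lambda = 253.25 nm

253.25


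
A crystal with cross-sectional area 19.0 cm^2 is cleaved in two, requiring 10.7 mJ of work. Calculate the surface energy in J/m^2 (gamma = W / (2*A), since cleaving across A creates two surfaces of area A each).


Convert: A = 19.0 cm^2 = 0.0019 m^2, W = 10.7 mJ = 0.0107 J
Cleaving exposes two faces of area A, so total new surface = 2*A and gamma = W / (2*A)
gamma = 0.0107 / (2 * 0.0019)
gamma = 2.816 J/m^2

2.816


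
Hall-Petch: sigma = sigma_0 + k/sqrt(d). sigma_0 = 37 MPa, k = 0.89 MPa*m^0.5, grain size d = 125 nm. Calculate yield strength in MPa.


d = 125 nm = 1.25e-07 m
sqrt(d) = 0.0003535534
Hall-Petch contribution = k / sqrt(d) = 0.89 / 0.0003535534 = 2517.3 MPa
sigma = sigma_0 + k/sqrt(d) = 37 + 2517.3 = 2554.3 MPa

2554.3


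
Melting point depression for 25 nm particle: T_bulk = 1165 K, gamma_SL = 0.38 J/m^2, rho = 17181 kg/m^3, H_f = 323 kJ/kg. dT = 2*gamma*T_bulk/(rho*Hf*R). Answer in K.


Radius R = 25/2 = 12.5 nm = 1.25e-08 m
Convert H_f = 323 kJ/kg = 323000 J/kg
dT = 2 * gamma_SL * T_bulk / (rho * H_f * R)
dT = 2 * 0.38 * 1165 / (17181 * 323000 * 1.25e-08)
dT = 12.8 K

12.8


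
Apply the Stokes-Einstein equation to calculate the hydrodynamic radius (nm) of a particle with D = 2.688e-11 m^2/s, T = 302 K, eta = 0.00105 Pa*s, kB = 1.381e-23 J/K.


Stokes-Einstein: R = kB*T / (6*pi*eta*D)
R = 1.381e-23 * 302 / (6 * pi * 0.00105 * 2.688e-11)
R = 7.83937e-09 m = 7.84 nm

7.84


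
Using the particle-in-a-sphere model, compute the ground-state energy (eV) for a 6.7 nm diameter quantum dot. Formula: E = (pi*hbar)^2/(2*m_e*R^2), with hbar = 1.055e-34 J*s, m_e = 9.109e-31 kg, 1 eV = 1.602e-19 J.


Radius R = 6.7/2 = 3.35 nm = 3.35e-09 m
E = (pi * 1.055e-34)^2 / (2 * 9.109e-31 * (3.35e-09)^2)
E(J) = 5.37297e-21
E = E(J) / 1.602e-19 = 0.0335 eV

0.0335


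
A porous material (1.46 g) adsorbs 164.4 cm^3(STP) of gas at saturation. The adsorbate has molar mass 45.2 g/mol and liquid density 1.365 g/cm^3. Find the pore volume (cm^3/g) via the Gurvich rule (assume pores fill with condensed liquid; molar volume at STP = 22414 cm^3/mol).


Moles adsorbed n = V_ads / 22414 = 164.4 / 22414 = 7.334702e-03 mol
Liquid volume V_liq = n * M / rho_liq = 7.334702e-03 * 45.2 / 1.365 = 0.24288 cm^3
Specific pore volume V_pore = V_liq / m_sample = 0.24288 / 1.46
V_pore = 0.1664 cm^3/g

0.1664


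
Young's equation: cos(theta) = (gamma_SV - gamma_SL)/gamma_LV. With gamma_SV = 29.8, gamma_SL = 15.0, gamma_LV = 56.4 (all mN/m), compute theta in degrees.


cos(theta) = (gamma_SV - gamma_SL) / gamma_LV
cos(theta) = (29.8 - 15.0) / 56.4
cos(theta) = 0.262411
theta = arccos(0.262411) = 74.79 degrees

74.79


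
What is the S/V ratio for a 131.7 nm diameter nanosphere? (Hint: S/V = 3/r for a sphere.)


Radius r = 131.7/2 = 65.85 nm
S/V = 3 / r = 3 / 65.85
S/V = 0.0456 nm^-1

0.0456


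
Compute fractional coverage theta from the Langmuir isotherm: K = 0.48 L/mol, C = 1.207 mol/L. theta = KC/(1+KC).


Langmuir isotherm: theta = K*C / (1 + K*C)
K*C = 0.48 * 1.207 = 0.57936
theta = 0.57936 / (1 + 0.57936) = 0.57936 / 1.57936
theta = 0.3668

0.3668


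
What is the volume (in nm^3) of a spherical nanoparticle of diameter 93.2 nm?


Radius r = 93.2/2 = 46.6 nm
Volume V = (4/3) * pi * r^3
V = (4/3) * pi * (46.6)^3
V = 423883.35 nm^3

423883.35


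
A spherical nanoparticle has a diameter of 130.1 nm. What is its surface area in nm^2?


Radius r = 130.1/2 = 65.05 nm
Surface area SA = 4 * pi * r^2
SA = 4 * pi * (65.05)^2
SA = 53174.63 nm^2

53174.63


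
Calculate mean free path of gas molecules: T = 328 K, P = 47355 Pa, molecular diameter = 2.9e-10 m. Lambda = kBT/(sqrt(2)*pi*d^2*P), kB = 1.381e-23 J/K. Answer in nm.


Mean free path: lambda = kB*T / (sqrt(2) * pi * d^2 * P)
lambda = 1.381e-23 * 328 / (sqrt(2) * pi * (2.9e-10)^2 * 47355)
lambda = 2.56001e-07 m
lambda = 256.0 nm

256.0


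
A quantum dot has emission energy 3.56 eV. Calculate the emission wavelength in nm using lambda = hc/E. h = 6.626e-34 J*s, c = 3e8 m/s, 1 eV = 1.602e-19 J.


Convert energy: E = 3.56 eV = 3.56 * 1.602e-19 = 5.70312e-19 J
lambda = h*c / E = 6.626e-34 * 3e8 / 5.70312e-19
lambda = 3.48546e-07 m = 348.5 nm

348.5


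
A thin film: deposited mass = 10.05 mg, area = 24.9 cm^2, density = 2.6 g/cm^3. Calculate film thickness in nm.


Convert: m = 10.05 mg = 1.0050e-05 kg, A = 24.9 cm^2 = 2.4900e-03 m^2, rho = 2.6 g/cm^3 = 2600 kg/m^3
t = m / (A * rho)
t = 1.0050e-05 / (2.4900e-03 * 2600)
t = 1.5524e-06 m = 1552.4 nm

1552.4


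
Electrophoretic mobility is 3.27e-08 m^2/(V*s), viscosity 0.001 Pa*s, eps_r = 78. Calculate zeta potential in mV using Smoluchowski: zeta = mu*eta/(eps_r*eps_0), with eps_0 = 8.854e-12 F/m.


Smoluchowski equation: zeta = mu * eta / (eps_r * eps_0)
zeta = 3.27e-08 * 0.001 / (78 * 8.854e-12)
zeta = 0.047349 V = 47.35 mV

47.35


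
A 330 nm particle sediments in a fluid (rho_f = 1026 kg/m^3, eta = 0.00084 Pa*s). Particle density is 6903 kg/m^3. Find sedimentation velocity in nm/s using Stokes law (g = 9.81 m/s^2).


Radius R = 330/2 nm = 1.65e-07 m
Density difference = 6903 - 1026 = 5877 kg/m^3
v = 2 * R^2 * (rho_p - rho_f) * g / (9 * eta)
v = 2 * (1.65e-07)^2 * 5877 * 9.81 / (9 * 0.00084)
v = 4.15242e-07 m/s = 415.2415 nm/s

415.2415


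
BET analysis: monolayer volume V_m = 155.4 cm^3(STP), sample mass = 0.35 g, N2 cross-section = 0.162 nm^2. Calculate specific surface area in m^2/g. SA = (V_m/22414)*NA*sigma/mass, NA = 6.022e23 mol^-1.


Number of moles in monolayer = V_m / 22414 = 155.4 / 22414 = 0.00693317
Number of molecules = moles * NA = 0.00693317 * 6.022e23
SA = molecules * sigma / mass
SA = (155.4 / 22414) * 6.022e23 * 0.162e-18 / 0.35
SA = 1932.5 m^2/g

1932.5


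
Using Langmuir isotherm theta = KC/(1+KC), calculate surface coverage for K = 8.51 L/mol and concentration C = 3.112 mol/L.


Langmuir isotherm: theta = K*C / (1 + K*C)
K*C = 8.51 * 3.112 = 26.48312
theta = 26.48312 / (1 + 26.48312) = 26.48312 / 27.48312
theta = 0.9636

0.9636


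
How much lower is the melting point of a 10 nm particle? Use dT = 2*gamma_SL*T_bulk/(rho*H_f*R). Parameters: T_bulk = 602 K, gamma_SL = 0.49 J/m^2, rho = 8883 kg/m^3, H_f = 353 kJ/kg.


Radius R = 10/2 = 5 nm = 5e-09 m
Convert H_f = 353 kJ/kg = 353000 J/kg
dT = 2 * gamma_SL * T_bulk / (rho * H_f * R)
dT = 2 * 0.49 * 602 / (8883 * 353000 * 5e-09)
dT = 37.6 K

37.6


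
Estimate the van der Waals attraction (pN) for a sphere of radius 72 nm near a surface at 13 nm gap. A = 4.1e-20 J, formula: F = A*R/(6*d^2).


Convert to SI: R = 72 nm = 7.2e-08 m, d = 13 nm = 1.3e-08 m
F = A * R / (6 * d^2)
F = 4.1e-20 * 7.2e-08 / (6 * (1.3e-08)^2)
F = 2.91124e-12 N = 2.911 pN

2.911


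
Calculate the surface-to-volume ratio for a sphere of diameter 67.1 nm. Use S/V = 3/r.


Radius r = 67.1/2 = 33.55 nm
S/V = 3 / r = 3 / 33.55
S/V = 0.0894 nm^-1

0.0894


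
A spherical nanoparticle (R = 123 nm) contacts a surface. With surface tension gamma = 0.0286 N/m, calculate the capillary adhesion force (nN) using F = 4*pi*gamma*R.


Convert radius: R = 123 nm = 1.23e-07 m
F = 4 * pi * gamma * R
F = 4 * pi * 0.0286 * 1.23e-07
F = 4.4206e-08 N = 44.206 nN

44.206


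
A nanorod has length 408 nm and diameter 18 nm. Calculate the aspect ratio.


Aspect ratio AR = length / diameter
AR = 408 / 18
AR = 22.67

22.67


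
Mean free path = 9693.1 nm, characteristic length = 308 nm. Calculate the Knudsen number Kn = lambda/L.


Knudsen number Kn = lambda / L
Kn = 9693.1 / 308
Kn = 31.4711

31.4711


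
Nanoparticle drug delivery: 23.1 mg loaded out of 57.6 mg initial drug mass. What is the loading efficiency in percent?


Drug loading efficiency = (drug loaded / drug initial) * 100
DLE = 23.1 / 57.6 * 100
DLE = 0.401 * 100
DLE = 40.1%

40.1


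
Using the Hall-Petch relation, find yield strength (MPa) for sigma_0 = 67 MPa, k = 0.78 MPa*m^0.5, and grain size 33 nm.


d = 33 nm = 3.3e-08 m
sqrt(d) = 0.000181659
Hall-Petch contribution = k / sqrt(d) = 0.78 / 0.000181659 = 4293.8 MPa
sigma = sigma_0 + k/sqrt(d) = 67 + 4293.8 = 4360.8 MPa

4360.8


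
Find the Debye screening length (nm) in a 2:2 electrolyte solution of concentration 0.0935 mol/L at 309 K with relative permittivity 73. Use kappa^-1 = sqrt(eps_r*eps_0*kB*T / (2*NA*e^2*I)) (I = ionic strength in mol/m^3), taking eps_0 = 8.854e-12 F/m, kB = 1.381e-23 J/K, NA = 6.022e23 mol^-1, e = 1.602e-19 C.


Ionic strength I = 0.0935 * 2^2 * 1000 = 374 mol/m^3
kappa^-1 = sqrt(73 * 8.854e-12 * 1.381e-23 * 309 / (2 * 6.022e23 * (1.602e-19)^2 * 374))
kappa^-1 = 0.488 nm

0.488


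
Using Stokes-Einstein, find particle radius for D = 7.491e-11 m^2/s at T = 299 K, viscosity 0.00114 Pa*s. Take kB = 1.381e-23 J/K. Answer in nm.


Stokes-Einstein: R = kB*T / (6*pi*eta*D)
R = 1.381e-23 * 299 / (6 * pi * 0.00114 * 7.491e-11)
R = 2.56519e-09 m = 2.57 nm

2.57


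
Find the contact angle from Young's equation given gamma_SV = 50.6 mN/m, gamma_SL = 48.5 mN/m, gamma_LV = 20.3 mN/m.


cos(theta) = (gamma_SV - gamma_SL) / gamma_LV
cos(theta) = (50.6 - 48.5) / 20.3
cos(theta) = 0.103448
theta = arccos(0.103448) = 84.06 degrees

84.06


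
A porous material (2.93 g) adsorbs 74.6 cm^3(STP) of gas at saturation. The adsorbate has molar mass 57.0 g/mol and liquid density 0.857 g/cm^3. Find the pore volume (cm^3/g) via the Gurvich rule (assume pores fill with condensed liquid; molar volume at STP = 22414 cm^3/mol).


Moles adsorbed n = V_ads / 22414 = 74.6 / 22414 = 3.328277e-03 mol
Liquid volume V_liq = n * M / rho_liq = 3.328277e-03 * 57.0 / 0.857 = 0.22137 cm^3
Specific pore volume V_pore = V_liq / m_sample = 0.22137 / 2.93
V_pore = 0.0756 cm^3/g

0.0756


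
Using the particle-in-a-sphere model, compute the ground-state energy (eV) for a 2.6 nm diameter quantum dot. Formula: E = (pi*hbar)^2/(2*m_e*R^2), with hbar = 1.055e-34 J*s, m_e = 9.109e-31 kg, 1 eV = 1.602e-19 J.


Radius R = 2.6/2 = 1.3 nm = 1.3e-09 m
E = (pi * 1.055e-34)^2 / (2 * 9.109e-31 * (1.3e-09)^2)
E(J) = 3.56794e-20
E = E(J) / 1.602e-19 = 0.2227 eV

0.2227


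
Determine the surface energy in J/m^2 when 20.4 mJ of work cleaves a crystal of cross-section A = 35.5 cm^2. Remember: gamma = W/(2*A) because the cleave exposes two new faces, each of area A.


Convert: A = 35.5 cm^2 = 0.00355 m^2, W = 20.4 mJ = 0.0204 J
Cleaving exposes two faces of area A, so total new surface = 2*A and gamma = W / (2*A)
gamma = 0.0204 / (2 * 0.00355)
gamma = 2.873 J/m^2

2.873


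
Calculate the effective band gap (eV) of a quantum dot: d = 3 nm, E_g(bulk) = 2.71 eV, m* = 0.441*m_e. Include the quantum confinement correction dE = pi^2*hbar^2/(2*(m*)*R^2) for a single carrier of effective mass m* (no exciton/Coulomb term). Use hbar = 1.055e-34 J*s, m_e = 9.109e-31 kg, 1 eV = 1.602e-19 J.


Radius R = 3/2 nm = 1.5e-09 m
Confinement energy dE = pi^2 * hbar^2 / (2 * m_eff * m_e * R^2)
dE = pi^2 * (1.055e-34)^2 / (2 * 0.441 * 9.109e-31 * (1.5e-09)^2) J, divided by 1.602e-19 J/eV
dE = 0.3793 eV
Total band gap = E_g(bulk) + dE = 2.71 + 0.3793 = 3.0893 eV

3.0893


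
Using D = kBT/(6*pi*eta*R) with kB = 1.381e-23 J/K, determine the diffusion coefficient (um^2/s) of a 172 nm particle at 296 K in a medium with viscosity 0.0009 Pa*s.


Radius R = 172/2 = 86 nm = 8.6e-08 m
D = kB*T / (6*pi*eta*R)
D = 1.381e-23 * 296 / (6 * pi * 0.0009 * 8.6e-08)
D = 2.80184e-12 m^2/s = 2.802 um^2/s

2.802


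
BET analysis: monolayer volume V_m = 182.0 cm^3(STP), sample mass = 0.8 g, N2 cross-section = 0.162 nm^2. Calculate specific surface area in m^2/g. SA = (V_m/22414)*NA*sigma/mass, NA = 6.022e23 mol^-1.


Number of moles in monolayer = V_m / 22414 = 182.0 / 22414 = 0.00811993
Number of molecules = moles * NA = 0.00811993 * 6.022e23
SA = molecules * sigma / mass
SA = (182.0 / 22414) * 6.022e23 * 0.162e-18 / 0.8
SA = 990.2 m^2/g

990.2


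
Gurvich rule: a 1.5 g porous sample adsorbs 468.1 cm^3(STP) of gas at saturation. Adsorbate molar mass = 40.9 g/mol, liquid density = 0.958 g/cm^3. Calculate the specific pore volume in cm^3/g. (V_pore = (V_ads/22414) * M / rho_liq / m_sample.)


Moles adsorbed n = V_ads / 22414 = 468.1 / 22414 = 2.088427e-02 mol
Liquid volume V_liq = n * M / rho_liq = 2.088427e-02 * 40.9 / 0.958 = 0.89161 cm^3
Specific pore volume V_pore = V_liq / m_sample = 0.89161 / 1.5
V_pore = 0.5944 cm^3/g

0.5944


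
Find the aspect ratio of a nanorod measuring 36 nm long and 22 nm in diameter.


Aspect ratio AR = length / diameter
AR = 36 / 22
AR = 1.64

1.64


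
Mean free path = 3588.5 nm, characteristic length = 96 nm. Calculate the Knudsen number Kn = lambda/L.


Knudsen number Kn = lambda / L
Kn = 3588.5 / 96
Kn = 37.3802

37.3802


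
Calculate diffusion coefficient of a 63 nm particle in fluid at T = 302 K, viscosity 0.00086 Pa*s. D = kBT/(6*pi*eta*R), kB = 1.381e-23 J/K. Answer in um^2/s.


Radius R = 63/2 = 31.5 nm = 3.15e-08 m
D = kB*T / (6*pi*eta*R)
D = 1.381e-23 * 302 / (6 * pi * 0.00086 * 3.15e-08)
D = 8.16753e-12 m^2/s = 8.168 um^2/s

8.168


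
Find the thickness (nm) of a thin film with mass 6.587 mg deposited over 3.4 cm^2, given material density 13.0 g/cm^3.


Convert: m = 6.587 mg = 6.5870e-06 kg, A = 3.4 cm^2 = 3.4000e-04 m^2, rho = 13.0 g/cm^3 = 13000 kg/m^3
t = m / (A * rho)
t = 6.5870e-06 / (3.4000e-04 * 13000)
t = 1.4903e-06 m = 1490.3 nm

1490.3


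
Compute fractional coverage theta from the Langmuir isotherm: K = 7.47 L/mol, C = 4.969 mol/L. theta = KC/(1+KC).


Langmuir isotherm: theta = K*C / (1 + K*C)
K*C = 7.47 * 4.969 = 37.11843
theta = 37.11843 / (1 + 37.11843) = 37.11843 / 38.11843
theta = 0.9738

0.9738


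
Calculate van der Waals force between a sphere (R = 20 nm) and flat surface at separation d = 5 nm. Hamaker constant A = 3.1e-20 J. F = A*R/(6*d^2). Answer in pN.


Convert to SI: R = 20 nm = 2e-08 m, d = 5 nm = 5e-09 m
F = A * R / (6 * d^2)
F = 3.1e-20 * 2e-08 / (6 * (5e-09)^2)
F = 4.13333e-12 N = 4.133 pN

4.133


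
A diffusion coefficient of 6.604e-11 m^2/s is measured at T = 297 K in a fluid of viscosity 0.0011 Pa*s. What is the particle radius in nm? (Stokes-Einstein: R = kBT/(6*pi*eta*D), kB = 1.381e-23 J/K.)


Stokes-Einstein: R = kB*T / (6*pi*eta*D)
R = 1.381e-23 * 297 / (6 * pi * 0.0011 * 6.604e-11)
R = 2.99536e-09 m = 3.0 nm

3.0


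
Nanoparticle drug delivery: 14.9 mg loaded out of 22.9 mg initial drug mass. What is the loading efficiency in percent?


Drug loading efficiency = (drug loaded / drug initial) * 100
DLE = 14.9 / 22.9 * 100
DLE = 0.6507 * 100
DLE = 65.07%

65.07


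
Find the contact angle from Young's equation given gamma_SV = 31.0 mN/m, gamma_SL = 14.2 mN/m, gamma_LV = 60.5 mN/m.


cos(theta) = (gamma_SV - gamma_SL) / gamma_LV
cos(theta) = (31.0 - 14.2) / 60.5
cos(theta) = 0.277686
theta = arccos(0.277686) = 73.88 degrees

73.88


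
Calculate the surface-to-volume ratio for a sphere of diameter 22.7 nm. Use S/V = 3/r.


Radius r = 22.7/2 = 11.35 nm
S/V = 3 / r = 3 / 11.35
S/V = 0.2643 nm^-1

0.2643


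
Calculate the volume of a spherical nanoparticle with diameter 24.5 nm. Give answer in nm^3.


Radius r = 24.5/2 = 12.25 nm
Volume V = (4/3) * pi * r^3
V = (4/3) * pi * (12.25)^3
V = 7700.11 nm^3

7700.11


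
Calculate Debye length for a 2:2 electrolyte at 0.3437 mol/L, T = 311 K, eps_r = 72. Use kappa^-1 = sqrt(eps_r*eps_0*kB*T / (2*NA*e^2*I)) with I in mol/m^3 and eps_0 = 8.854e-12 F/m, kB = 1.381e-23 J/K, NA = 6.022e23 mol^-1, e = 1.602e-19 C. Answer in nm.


Ionic strength I = 0.3437 * 2^2 * 1000 = 1374.8 mol/m^3
kappa^-1 = sqrt(72 * 8.854e-12 * 1.381e-23 * 311 / (2 * 6.022e23 * (1.602e-19)^2 * 1374.8))
kappa^-1 = 0.254 nm

0.254


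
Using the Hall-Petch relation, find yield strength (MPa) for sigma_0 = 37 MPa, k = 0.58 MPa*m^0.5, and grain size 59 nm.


d = 59 nm = 5.9e-08 m
sqrt(d) = 0.0002428992
Hall-Petch contribution = k / sqrt(d) = 0.58 / 0.0002428992 = 2387.8 MPa
sigma = sigma_0 + k/sqrt(d) = 37 + 2387.8 = 2424.8 MPa

2424.8


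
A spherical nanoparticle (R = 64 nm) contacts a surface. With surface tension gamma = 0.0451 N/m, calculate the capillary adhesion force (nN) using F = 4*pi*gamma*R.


Convert radius: R = 64 nm = 6.4e-08 m
F = 4 * pi * gamma * R
F = 4 * pi * 0.0451 * 6.4e-08
F = 3.62716e-08 N = 36.2716 nN

36.2716


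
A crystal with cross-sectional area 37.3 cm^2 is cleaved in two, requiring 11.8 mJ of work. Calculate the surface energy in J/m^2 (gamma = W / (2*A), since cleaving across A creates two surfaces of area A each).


Convert: A = 37.3 cm^2 = 0.00373 m^2, W = 11.8 mJ = 0.0118 J
Cleaving exposes two faces of area A, so total new surface = 2*A and gamma = W / (2*A)
gamma = 0.0118 / (2 * 0.00373)
gamma = 1.582 J/m^2

1.582


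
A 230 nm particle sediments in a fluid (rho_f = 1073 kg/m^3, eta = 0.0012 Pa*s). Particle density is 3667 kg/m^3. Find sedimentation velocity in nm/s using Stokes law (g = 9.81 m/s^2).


Radius R = 230/2 nm = 1.15e-07 m
Density difference = 3667 - 1073 = 2594 kg/m^3
v = 2 * R^2 * (rho_p - rho_f) * g / (9 * eta)
v = 2 * (1.15e-07)^2 * 2594 * 9.81 / (9 * 0.0012)
v = 6.23219e-08 m/s = 62.3219 nm/s

62.3219


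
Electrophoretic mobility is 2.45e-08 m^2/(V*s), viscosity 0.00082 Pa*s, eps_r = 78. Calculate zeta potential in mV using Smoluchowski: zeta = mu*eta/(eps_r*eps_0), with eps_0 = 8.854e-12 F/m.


Smoluchowski equation: zeta = mu * eta / (eps_r * eps_0)
zeta = 2.45e-08 * 0.00082 / (78 * 8.854e-12)
zeta = 0.02909 V = 29.09 mV

29.09


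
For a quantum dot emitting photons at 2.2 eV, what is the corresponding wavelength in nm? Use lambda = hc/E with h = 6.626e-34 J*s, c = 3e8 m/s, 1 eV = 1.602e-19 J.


Convert energy: E = 2.2 eV = 2.2 * 1.602e-19 = 3.5244e-19 J
lambda = h*c / E = 6.626e-34 * 3e8 / 3.5244e-19
lambda = 5.64011e-07 m = 564.0 nm

564.0


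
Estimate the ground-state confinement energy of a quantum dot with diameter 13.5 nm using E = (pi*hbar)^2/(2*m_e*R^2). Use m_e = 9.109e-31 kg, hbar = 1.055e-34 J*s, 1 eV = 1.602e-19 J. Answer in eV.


Radius R = 13.5/2 = 6.75 nm = 6.75e-09 m
E = (pi * 1.055e-34)^2 / (2 * 9.109e-31 * (6.75e-09)^2)
E(J) = 1.32342e-21
E = E(J) / 1.602e-19 = 0.0083 eV

0.0083


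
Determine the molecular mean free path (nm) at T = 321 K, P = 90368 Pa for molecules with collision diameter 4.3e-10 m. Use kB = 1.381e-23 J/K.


Mean free path: lambda = kB*T / (sqrt(2) * pi * d^2 * P)
lambda = 1.381e-23 * 321 / (sqrt(2) * pi * (4.3e-10)^2 * 90368)
lambda = 5.97148e-08 m
lambda = 59.71 nm

59.71


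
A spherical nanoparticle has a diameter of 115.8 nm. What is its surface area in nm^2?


Radius r = 115.8/2 = 57.9 nm
Surface area SA = 4 * pi * r^2
SA = 4 * pi * (57.9)^2
SA = 42127.63 nm^2

42127.63


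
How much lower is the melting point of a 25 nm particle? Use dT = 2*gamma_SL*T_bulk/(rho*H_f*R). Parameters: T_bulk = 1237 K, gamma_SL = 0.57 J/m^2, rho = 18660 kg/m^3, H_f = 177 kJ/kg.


Radius R = 25/2 = 12.5 nm = 1.25e-08 m
Convert H_f = 177 kJ/kg = 177000 J/kg
dT = 2 * gamma_SL * T_bulk / (rho * H_f * R)
dT = 2 * 0.57 * 1237 / (18660 * 177000 * 1.25e-08)
dT = 34.2 K

34.2


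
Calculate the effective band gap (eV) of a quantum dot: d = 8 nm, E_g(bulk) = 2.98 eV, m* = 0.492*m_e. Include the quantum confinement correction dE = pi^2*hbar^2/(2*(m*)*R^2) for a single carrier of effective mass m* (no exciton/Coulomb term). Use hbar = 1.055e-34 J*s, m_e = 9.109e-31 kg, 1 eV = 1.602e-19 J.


Radius R = 8/2 nm = 4e-09 m
Confinement energy dE = pi^2 * hbar^2 / (2 * m_eff * m_e * R^2)
dE = pi^2 * (1.055e-34)^2 / (2 * 0.492 * 9.109e-31 * (4e-09)^2) J, divided by 1.602e-19 J/eV
dE = 0.0478 eV
Total band gap = E_g(bulk) + dE = 2.98 + 0.0478 = 3.0278 eV

3.0278


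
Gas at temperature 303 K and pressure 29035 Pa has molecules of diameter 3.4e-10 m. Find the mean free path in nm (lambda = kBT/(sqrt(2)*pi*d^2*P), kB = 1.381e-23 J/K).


Mean free path: lambda = kB*T / (sqrt(2) * pi * d^2 * P)
lambda = 1.381e-23 * 303 / (sqrt(2) * pi * (3.4e-10)^2 * 29035)
lambda = 2.80603e-07 m
lambda = 280.6 nm

280.6


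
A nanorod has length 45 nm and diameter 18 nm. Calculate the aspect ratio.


Aspect ratio AR = length / diameter
AR = 45 / 18
AR = 2.5

2.5


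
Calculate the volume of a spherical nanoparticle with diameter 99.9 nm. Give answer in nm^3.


Radius r = 99.9/2 = 49.95 nm
Volume V = (4/3) * pi * r^3
V = (4/3) * pi * (49.95)^3
V = 522029.55 nm^3

522029.55


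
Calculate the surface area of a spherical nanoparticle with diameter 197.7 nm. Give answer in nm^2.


Radius r = 197.7/2 = 98.85 nm
Surface area SA = 4 * pi * r^2
SA = 4 * pi * (98.85)^2
SA = 122790.06 nm^2

122790.06


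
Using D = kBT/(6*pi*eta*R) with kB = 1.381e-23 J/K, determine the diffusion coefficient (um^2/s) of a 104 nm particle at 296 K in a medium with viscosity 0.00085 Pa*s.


Radius R = 104/2 = 52 nm = 5.2e-08 m
D = kB*T / (6*pi*eta*R)
D = 1.381e-23 * 296 / (6 * pi * 0.00085 * 5.2e-08)
D = 4.90639e-12 m^2/s = 4.906 um^2/s

4.906


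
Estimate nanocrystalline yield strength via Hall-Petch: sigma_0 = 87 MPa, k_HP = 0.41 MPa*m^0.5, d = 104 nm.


d = 104 nm = 1.04e-07 m
sqrt(d) = 0.0003224903
Hall-Petch contribution = k / sqrt(d) = 0.41 / 0.0003224903 = 1271.4 MPa
sigma = sigma_0 + k/sqrt(d) = 87 + 1271.4 = 1358.4 MPa

1358.4


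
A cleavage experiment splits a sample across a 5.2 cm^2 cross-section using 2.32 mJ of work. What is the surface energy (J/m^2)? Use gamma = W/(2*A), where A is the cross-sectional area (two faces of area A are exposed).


Convert: A = 5.2 cm^2 = 0.00052 m^2, W = 2.32 mJ = 0.00232 J
Cleaving exposes two faces of area A, so total new surface = 2*A and gamma = W / (2*A)
gamma = 0.00232 / (2 * 0.00052)
gamma = 2.231 J/m^2

2.231


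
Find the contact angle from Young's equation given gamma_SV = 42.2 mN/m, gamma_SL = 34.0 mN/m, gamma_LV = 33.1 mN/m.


cos(theta) = (gamma_SV - gamma_SL) / gamma_LV
cos(theta) = (42.2 - 34.0) / 33.1
cos(theta) = 0.247734
theta = arccos(0.247734) = 75.66 degrees

75.66


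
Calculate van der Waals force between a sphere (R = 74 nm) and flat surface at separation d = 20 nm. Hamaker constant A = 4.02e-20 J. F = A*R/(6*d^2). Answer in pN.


Convert to SI: R = 74 nm = 7.4e-08 m, d = 20 nm = 2e-08 m
F = A * R / (6 * d^2)
F = 4.02e-20 * 7.4e-08 / (6 * (2e-08)^2)
F = 1.2395e-12 N = 1.239 pN

1.239


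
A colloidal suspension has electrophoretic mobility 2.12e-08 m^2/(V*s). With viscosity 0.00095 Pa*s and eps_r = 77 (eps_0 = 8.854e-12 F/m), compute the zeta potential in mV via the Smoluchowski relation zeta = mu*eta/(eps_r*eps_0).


Smoluchowski equation: zeta = mu * eta / (eps_r * eps_0)
zeta = 2.12e-08 * 0.00095 / (77 * 8.854e-12)
zeta = 0.029541 V = 29.54 mV

29.54


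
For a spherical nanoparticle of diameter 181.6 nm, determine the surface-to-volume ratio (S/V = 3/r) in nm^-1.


Radius r = 181.6/2 = 90.8 nm
S/V = 3 / r = 3 / 90.8
S/V = 0.033 nm^-1

0.033


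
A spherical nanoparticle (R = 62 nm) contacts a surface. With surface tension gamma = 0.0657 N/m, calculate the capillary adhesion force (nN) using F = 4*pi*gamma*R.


Convert radius: R = 62 nm = 6.2e-08 m
F = 4 * pi * gamma * R
F = 4 * pi * 0.0657 * 6.2e-08
F = 5.11879e-08 N = 51.1879 nN

51.1879


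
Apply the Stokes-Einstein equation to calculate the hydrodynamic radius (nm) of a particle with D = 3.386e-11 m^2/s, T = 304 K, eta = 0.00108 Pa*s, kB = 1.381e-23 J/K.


Stokes-Einstein: R = kB*T / (6*pi*eta*D)
R = 1.381e-23 * 304 / (6 * pi * 0.00108 * 3.386e-11)
R = 6.09053e-09 m = 6.09 nm

6.09


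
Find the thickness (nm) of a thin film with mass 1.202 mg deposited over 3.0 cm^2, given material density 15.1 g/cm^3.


Convert: m = 1.202 mg = 1.2020e-06 kg, A = 3.0 cm^2 = 3.0000e-04 m^2, rho = 15.1 g/cm^3 = 15100 kg/m^3
t = m / (A * rho)
t = 1.2020e-06 / (3.0000e-04 * 15100)
t = 2.6534e-07 m = 265.3 nm

265.3


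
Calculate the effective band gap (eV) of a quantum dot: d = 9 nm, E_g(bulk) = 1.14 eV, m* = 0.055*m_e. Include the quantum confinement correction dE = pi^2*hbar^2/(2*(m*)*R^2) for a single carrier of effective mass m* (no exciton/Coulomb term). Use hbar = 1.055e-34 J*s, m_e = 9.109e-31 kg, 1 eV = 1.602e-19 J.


Radius R = 9/2 nm = 4.5e-09 m
Confinement energy dE = pi^2 * hbar^2 / (2 * m_eff * m_e * R^2)
dE = pi^2 * (1.055e-34)^2 / (2 * 0.055 * 9.109e-31 * (4.5e-09)^2) J, divided by 1.602e-19 J/eV
dE = 0.338 eV
Total band gap = E_g(bulk) + dE = 1.14 + 0.338 = 1.478 eV

1.478


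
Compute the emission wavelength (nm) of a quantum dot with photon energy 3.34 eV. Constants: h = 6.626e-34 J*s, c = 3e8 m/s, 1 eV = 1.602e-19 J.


Convert energy: E = 3.34 eV = 3.34 * 1.602e-19 = 5.35068e-19 J
lambda = h*c / E = 6.626e-34 * 3e8 / 5.35068e-19
lambda = 3.71504e-07 m = 371.5 nm

371.5


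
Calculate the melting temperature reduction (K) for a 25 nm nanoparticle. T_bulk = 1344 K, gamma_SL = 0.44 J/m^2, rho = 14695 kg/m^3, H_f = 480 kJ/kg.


Radius R = 25/2 = 12.5 nm = 1.25e-08 m
Convert H_f = 480 kJ/kg = 480000 J/kg
dT = 2 * gamma_SL * T_bulk / (rho * H_f * R)
dT = 2 * 0.44 * 1344 / (14695 * 480000 * 1.25e-08)
dT = 13.4 K

13.4


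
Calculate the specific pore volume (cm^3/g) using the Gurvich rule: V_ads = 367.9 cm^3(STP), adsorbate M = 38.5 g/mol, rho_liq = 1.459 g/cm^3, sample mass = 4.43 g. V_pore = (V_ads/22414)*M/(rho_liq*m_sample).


Moles adsorbed n = V_ads / 22414 = 367.9 / 22414 = 1.641385e-02 mol
Liquid volume V_liq = n * M / rho_liq = 1.641385e-02 * 38.5 / 1.459 = 0.43313 cm^3
Specific pore volume V_pore = V_liq / m_sample = 0.43313 / 4.43
V_pore = 0.0978 cm^3/g

0.0978


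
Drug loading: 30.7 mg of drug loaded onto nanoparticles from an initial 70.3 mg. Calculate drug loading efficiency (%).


Drug loading efficiency = (drug loaded / drug initial) * 100
DLE = 30.7 / 70.3 * 100
DLE = 0.4367 * 100
DLE = 43.67%

43.67


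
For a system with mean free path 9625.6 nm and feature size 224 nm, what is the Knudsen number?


Knudsen number Kn = lambda / L
Kn = 9625.6 / 224
Kn = 42.9714

42.9714


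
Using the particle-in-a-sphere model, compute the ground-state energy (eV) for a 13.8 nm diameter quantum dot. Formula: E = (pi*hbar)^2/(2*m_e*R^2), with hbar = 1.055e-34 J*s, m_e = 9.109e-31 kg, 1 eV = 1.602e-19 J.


Radius R = 13.8/2 = 6.9 nm = 6.9e-09 m
E = (pi * 1.055e-34)^2 / (2 * 9.109e-31 * (6.9e-09)^2)
E(J) = 1.2665e-21
E = E(J) / 1.602e-19 = 0.0079 eV

0.0079


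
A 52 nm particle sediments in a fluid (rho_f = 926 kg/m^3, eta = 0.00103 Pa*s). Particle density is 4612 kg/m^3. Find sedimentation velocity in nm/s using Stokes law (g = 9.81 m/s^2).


Radius R = 52/2 nm = 2.6e-08 m
Density difference = 4612 - 926 = 3686 kg/m^3
v = 2 * R^2 * (rho_p - rho_f) * g / (9 * eta)
v = 2 * (2.6e-08)^2 * 3686 * 9.81 / (9 * 0.00103)
v = 5.27377e-09 m/s = 5.2738 nm/s

5.2738


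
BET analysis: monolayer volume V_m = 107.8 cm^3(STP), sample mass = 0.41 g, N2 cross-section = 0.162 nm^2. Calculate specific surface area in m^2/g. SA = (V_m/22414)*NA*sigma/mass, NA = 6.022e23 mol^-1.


Number of moles in monolayer = V_m / 22414 = 107.8 / 22414 = 0.00480949
Number of molecules = moles * NA = 0.00480949 * 6.022e23
SA = molecules * sigma / mass
SA = (107.8 / 22414) * 6.022e23 * 0.162e-18 / 0.41
SA = 1144.4 m^2/g

1144.4


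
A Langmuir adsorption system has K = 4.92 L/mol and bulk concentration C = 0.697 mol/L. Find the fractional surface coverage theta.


Langmuir isotherm: theta = K*C / (1 + K*C)
K*C = 4.92 * 0.697 = 3.42924
theta = 3.42924 / (1 + 3.42924) = 3.42924 / 4.42924
theta = 0.7742

0.7742


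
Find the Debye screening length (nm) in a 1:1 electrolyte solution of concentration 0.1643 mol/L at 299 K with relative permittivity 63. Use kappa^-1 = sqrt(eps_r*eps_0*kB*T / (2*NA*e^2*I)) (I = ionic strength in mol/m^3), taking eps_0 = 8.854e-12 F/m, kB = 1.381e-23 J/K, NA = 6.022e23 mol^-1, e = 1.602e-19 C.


Ionic strength I = 0.1643 * 1^2 * 1000 = 164.3 mol/m^3
kappa^-1 = sqrt(63 * 8.854e-12 * 1.381e-23 * 299 / (2 * 6.022e23 * (1.602e-19)^2 * 164.3))
kappa^-1 = 0.673 nm

0.673
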